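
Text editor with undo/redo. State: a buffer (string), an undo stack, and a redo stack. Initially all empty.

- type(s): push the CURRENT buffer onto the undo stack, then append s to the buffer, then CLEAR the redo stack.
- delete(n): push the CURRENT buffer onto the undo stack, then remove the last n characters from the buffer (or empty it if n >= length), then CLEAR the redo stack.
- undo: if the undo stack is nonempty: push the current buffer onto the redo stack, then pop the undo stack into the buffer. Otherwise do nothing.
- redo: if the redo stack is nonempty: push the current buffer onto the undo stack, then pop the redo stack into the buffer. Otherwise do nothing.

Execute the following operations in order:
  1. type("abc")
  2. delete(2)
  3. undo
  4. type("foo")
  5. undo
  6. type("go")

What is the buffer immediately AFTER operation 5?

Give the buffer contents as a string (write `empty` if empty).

After op 1 (type): buf='abc' undo_depth=1 redo_depth=0
After op 2 (delete): buf='a' undo_depth=2 redo_depth=0
After op 3 (undo): buf='abc' undo_depth=1 redo_depth=1
After op 4 (type): buf='abcfoo' undo_depth=2 redo_depth=0
After op 5 (undo): buf='abc' undo_depth=1 redo_depth=1

Answer: abc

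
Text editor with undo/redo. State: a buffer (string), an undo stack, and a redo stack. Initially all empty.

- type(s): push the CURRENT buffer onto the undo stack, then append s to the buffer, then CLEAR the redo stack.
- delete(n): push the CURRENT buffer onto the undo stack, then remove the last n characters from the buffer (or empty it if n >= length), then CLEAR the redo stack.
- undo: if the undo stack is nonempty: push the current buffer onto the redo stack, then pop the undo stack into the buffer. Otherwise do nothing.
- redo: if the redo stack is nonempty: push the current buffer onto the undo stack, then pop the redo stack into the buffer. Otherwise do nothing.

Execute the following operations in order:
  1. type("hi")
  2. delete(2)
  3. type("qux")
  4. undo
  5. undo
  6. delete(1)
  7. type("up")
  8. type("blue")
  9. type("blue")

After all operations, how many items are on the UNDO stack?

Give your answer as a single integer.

Answer: 5

Derivation:
After op 1 (type): buf='hi' undo_depth=1 redo_depth=0
After op 2 (delete): buf='(empty)' undo_depth=2 redo_depth=0
After op 3 (type): buf='qux' undo_depth=3 redo_depth=0
After op 4 (undo): buf='(empty)' undo_depth=2 redo_depth=1
After op 5 (undo): buf='hi' undo_depth=1 redo_depth=2
After op 6 (delete): buf='h' undo_depth=2 redo_depth=0
After op 7 (type): buf='hup' undo_depth=3 redo_depth=0
After op 8 (type): buf='hupblue' undo_depth=4 redo_depth=0
After op 9 (type): buf='hupblueblue' undo_depth=5 redo_depth=0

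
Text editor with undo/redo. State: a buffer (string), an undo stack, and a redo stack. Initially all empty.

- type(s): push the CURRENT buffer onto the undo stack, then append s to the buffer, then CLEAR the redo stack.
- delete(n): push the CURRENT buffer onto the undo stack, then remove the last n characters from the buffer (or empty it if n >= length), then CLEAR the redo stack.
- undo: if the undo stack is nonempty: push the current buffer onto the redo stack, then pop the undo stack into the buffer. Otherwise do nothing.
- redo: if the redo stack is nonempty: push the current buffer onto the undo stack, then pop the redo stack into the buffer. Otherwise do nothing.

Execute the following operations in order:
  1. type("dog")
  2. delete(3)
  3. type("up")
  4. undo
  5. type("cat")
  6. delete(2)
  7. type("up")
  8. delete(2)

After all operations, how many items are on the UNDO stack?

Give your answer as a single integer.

After op 1 (type): buf='dog' undo_depth=1 redo_depth=0
After op 2 (delete): buf='(empty)' undo_depth=2 redo_depth=0
After op 3 (type): buf='up' undo_depth=3 redo_depth=0
After op 4 (undo): buf='(empty)' undo_depth=2 redo_depth=1
After op 5 (type): buf='cat' undo_depth=3 redo_depth=0
After op 6 (delete): buf='c' undo_depth=4 redo_depth=0
After op 7 (type): buf='cup' undo_depth=5 redo_depth=0
After op 8 (delete): buf='c' undo_depth=6 redo_depth=0

Answer: 6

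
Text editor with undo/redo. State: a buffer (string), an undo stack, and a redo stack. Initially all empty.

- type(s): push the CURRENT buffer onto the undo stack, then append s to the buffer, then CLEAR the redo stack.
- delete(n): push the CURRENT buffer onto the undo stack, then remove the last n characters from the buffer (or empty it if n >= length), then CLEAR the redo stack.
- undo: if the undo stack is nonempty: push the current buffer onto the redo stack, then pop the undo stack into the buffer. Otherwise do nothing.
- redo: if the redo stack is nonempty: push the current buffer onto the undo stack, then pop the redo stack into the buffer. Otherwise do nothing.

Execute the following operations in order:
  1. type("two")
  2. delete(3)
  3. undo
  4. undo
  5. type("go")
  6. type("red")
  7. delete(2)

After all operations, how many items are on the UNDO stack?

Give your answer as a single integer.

After op 1 (type): buf='two' undo_depth=1 redo_depth=0
After op 2 (delete): buf='(empty)' undo_depth=2 redo_depth=0
After op 3 (undo): buf='two' undo_depth=1 redo_depth=1
After op 4 (undo): buf='(empty)' undo_depth=0 redo_depth=2
After op 5 (type): buf='go' undo_depth=1 redo_depth=0
After op 6 (type): buf='gored' undo_depth=2 redo_depth=0
After op 7 (delete): buf='gor' undo_depth=3 redo_depth=0

Answer: 3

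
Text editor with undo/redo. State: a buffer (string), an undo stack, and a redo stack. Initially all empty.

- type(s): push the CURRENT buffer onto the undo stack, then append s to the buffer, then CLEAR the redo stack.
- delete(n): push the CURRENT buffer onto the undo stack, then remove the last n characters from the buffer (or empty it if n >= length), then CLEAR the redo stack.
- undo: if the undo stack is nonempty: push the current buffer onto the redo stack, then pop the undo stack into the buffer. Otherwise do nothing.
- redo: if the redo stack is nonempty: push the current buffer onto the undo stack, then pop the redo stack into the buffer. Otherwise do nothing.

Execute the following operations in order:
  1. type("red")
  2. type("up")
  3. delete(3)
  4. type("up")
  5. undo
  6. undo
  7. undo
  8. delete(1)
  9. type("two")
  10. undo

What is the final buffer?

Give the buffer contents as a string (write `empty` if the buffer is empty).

Answer: re

Derivation:
After op 1 (type): buf='red' undo_depth=1 redo_depth=0
After op 2 (type): buf='redup' undo_depth=2 redo_depth=0
After op 3 (delete): buf='re' undo_depth=3 redo_depth=0
After op 4 (type): buf='reup' undo_depth=4 redo_depth=0
After op 5 (undo): buf='re' undo_depth=3 redo_depth=1
After op 6 (undo): buf='redup' undo_depth=2 redo_depth=2
After op 7 (undo): buf='red' undo_depth=1 redo_depth=3
After op 8 (delete): buf='re' undo_depth=2 redo_depth=0
After op 9 (type): buf='retwo' undo_depth=3 redo_depth=0
After op 10 (undo): buf='re' undo_depth=2 redo_depth=1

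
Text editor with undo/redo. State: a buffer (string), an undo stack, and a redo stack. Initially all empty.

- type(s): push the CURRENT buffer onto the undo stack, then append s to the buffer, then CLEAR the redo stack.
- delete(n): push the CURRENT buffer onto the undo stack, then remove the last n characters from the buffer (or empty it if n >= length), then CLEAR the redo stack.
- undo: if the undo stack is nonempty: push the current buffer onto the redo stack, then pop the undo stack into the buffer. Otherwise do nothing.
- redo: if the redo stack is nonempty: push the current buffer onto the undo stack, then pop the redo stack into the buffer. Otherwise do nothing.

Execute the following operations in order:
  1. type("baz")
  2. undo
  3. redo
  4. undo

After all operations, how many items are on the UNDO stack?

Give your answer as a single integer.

After op 1 (type): buf='baz' undo_depth=1 redo_depth=0
After op 2 (undo): buf='(empty)' undo_depth=0 redo_depth=1
After op 3 (redo): buf='baz' undo_depth=1 redo_depth=0
After op 4 (undo): buf='(empty)' undo_depth=0 redo_depth=1

Answer: 0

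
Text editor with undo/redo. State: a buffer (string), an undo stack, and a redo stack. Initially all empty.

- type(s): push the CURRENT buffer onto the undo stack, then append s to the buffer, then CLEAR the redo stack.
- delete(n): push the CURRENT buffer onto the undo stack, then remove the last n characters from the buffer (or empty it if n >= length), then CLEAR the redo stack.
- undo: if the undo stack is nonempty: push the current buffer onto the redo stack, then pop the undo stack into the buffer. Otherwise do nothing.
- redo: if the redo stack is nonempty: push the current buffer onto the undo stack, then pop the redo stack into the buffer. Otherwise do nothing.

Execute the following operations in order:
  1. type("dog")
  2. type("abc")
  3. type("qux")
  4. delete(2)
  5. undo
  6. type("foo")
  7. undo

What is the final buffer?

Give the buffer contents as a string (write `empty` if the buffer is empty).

After op 1 (type): buf='dog' undo_depth=1 redo_depth=0
After op 2 (type): buf='dogabc' undo_depth=2 redo_depth=0
After op 3 (type): buf='dogabcqux' undo_depth=3 redo_depth=0
After op 4 (delete): buf='dogabcq' undo_depth=4 redo_depth=0
After op 5 (undo): buf='dogabcqux' undo_depth=3 redo_depth=1
After op 6 (type): buf='dogabcquxfoo' undo_depth=4 redo_depth=0
After op 7 (undo): buf='dogabcqux' undo_depth=3 redo_depth=1

Answer: dogabcqux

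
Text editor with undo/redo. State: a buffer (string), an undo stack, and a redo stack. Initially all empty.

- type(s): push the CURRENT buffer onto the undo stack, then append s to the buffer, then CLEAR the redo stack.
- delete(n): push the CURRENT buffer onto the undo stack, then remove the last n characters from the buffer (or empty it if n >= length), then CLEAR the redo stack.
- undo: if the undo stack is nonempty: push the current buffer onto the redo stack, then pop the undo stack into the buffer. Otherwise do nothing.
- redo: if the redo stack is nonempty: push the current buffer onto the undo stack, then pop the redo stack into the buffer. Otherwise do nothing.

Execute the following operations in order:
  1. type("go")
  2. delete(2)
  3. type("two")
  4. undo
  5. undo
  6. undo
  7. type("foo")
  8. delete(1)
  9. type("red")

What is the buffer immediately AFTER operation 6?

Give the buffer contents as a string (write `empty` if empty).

Answer: empty

Derivation:
After op 1 (type): buf='go' undo_depth=1 redo_depth=0
After op 2 (delete): buf='(empty)' undo_depth=2 redo_depth=0
After op 3 (type): buf='two' undo_depth=3 redo_depth=0
After op 4 (undo): buf='(empty)' undo_depth=2 redo_depth=1
After op 5 (undo): buf='go' undo_depth=1 redo_depth=2
After op 6 (undo): buf='(empty)' undo_depth=0 redo_depth=3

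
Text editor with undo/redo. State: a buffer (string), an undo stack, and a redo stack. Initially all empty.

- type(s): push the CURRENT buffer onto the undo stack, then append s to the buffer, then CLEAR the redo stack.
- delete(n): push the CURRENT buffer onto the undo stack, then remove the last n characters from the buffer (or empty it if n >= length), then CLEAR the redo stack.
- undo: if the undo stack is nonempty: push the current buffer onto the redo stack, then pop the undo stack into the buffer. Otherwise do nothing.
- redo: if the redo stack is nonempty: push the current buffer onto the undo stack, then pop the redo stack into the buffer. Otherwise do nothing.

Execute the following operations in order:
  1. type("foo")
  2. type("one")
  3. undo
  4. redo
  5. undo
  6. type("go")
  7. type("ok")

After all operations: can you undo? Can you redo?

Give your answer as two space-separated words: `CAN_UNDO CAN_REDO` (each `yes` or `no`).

After op 1 (type): buf='foo' undo_depth=1 redo_depth=0
After op 2 (type): buf='fooone' undo_depth=2 redo_depth=0
After op 3 (undo): buf='foo' undo_depth=1 redo_depth=1
After op 4 (redo): buf='fooone' undo_depth=2 redo_depth=0
After op 5 (undo): buf='foo' undo_depth=1 redo_depth=1
After op 6 (type): buf='foogo' undo_depth=2 redo_depth=0
After op 7 (type): buf='foogook' undo_depth=3 redo_depth=0

Answer: yes no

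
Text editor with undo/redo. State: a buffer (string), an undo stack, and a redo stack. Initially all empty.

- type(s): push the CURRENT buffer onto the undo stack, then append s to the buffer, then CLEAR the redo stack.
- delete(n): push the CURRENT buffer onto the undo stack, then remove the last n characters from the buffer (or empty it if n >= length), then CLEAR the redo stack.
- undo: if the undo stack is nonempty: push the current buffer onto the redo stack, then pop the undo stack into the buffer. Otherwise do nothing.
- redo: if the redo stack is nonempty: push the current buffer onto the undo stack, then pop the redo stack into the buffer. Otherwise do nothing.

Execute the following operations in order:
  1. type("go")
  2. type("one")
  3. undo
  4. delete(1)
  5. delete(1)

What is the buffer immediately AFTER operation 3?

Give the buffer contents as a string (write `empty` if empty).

After op 1 (type): buf='go' undo_depth=1 redo_depth=0
After op 2 (type): buf='goone' undo_depth=2 redo_depth=0
After op 3 (undo): buf='go' undo_depth=1 redo_depth=1

Answer: go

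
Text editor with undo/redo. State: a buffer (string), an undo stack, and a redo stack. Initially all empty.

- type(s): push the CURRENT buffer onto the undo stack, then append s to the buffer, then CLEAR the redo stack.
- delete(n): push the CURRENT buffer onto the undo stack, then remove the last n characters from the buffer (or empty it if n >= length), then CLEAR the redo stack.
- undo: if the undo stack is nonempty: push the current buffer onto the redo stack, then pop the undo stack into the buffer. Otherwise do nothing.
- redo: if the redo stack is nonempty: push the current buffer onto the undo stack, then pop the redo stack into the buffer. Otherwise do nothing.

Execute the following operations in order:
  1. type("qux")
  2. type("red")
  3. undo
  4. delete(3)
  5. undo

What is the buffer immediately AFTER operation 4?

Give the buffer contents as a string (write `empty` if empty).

After op 1 (type): buf='qux' undo_depth=1 redo_depth=0
After op 2 (type): buf='quxred' undo_depth=2 redo_depth=0
After op 3 (undo): buf='qux' undo_depth=1 redo_depth=1
After op 4 (delete): buf='(empty)' undo_depth=2 redo_depth=0

Answer: empty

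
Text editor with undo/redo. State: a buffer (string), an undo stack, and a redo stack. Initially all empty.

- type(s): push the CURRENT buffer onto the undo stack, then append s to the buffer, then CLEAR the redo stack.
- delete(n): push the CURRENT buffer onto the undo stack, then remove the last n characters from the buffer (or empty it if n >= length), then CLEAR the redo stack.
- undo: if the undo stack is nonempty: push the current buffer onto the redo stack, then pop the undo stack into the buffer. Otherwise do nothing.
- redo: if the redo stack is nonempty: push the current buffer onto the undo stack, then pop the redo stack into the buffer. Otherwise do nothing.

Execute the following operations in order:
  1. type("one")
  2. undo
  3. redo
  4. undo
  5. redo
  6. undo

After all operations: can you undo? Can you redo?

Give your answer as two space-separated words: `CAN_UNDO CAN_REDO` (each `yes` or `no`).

After op 1 (type): buf='one' undo_depth=1 redo_depth=0
After op 2 (undo): buf='(empty)' undo_depth=0 redo_depth=1
After op 3 (redo): buf='one' undo_depth=1 redo_depth=0
After op 4 (undo): buf='(empty)' undo_depth=0 redo_depth=1
After op 5 (redo): buf='one' undo_depth=1 redo_depth=0
After op 6 (undo): buf='(empty)' undo_depth=0 redo_depth=1

Answer: no yes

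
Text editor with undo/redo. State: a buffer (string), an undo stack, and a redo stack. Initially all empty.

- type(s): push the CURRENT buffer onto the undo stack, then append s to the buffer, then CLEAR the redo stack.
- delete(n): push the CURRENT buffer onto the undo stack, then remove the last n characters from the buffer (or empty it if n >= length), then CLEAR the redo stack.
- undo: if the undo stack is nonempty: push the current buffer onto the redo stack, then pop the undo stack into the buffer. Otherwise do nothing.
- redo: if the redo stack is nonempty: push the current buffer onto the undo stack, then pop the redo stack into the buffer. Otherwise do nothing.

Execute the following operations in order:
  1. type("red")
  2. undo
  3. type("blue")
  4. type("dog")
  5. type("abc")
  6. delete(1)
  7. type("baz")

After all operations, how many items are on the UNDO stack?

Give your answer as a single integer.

After op 1 (type): buf='red' undo_depth=1 redo_depth=0
After op 2 (undo): buf='(empty)' undo_depth=0 redo_depth=1
After op 3 (type): buf='blue' undo_depth=1 redo_depth=0
After op 4 (type): buf='bluedog' undo_depth=2 redo_depth=0
After op 5 (type): buf='bluedogabc' undo_depth=3 redo_depth=0
After op 6 (delete): buf='bluedogab' undo_depth=4 redo_depth=0
After op 7 (type): buf='bluedogabbaz' undo_depth=5 redo_depth=0

Answer: 5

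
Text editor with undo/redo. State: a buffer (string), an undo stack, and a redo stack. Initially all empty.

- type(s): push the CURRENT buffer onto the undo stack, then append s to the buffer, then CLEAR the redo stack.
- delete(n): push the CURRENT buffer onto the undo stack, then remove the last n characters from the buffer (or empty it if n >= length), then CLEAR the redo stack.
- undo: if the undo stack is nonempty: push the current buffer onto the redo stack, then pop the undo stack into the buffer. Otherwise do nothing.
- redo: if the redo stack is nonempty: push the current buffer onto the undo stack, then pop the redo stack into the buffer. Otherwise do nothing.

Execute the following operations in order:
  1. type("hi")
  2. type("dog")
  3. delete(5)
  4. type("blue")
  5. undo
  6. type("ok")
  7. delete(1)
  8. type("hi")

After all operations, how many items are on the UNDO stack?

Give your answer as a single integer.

After op 1 (type): buf='hi' undo_depth=1 redo_depth=0
After op 2 (type): buf='hidog' undo_depth=2 redo_depth=0
After op 3 (delete): buf='(empty)' undo_depth=3 redo_depth=0
After op 4 (type): buf='blue' undo_depth=4 redo_depth=0
After op 5 (undo): buf='(empty)' undo_depth=3 redo_depth=1
After op 6 (type): buf='ok' undo_depth=4 redo_depth=0
After op 7 (delete): buf='o' undo_depth=5 redo_depth=0
After op 8 (type): buf='ohi' undo_depth=6 redo_depth=0

Answer: 6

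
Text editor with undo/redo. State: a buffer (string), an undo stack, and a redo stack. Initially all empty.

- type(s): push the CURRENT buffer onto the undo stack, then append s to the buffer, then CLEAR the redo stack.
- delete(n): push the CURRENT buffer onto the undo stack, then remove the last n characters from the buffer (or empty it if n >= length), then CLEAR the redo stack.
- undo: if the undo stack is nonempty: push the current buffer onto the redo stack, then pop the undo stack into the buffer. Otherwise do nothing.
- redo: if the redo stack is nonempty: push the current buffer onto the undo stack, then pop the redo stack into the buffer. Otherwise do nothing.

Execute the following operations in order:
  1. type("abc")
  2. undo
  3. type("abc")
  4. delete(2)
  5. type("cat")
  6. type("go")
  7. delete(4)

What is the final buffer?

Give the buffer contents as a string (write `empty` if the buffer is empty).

After op 1 (type): buf='abc' undo_depth=1 redo_depth=0
After op 2 (undo): buf='(empty)' undo_depth=0 redo_depth=1
After op 3 (type): buf='abc' undo_depth=1 redo_depth=0
After op 4 (delete): buf='a' undo_depth=2 redo_depth=0
After op 5 (type): buf='acat' undo_depth=3 redo_depth=0
After op 6 (type): buf='acatgo' undo_depth=4 redo_depth=0
After op 7 (delete): buf='ac' undo_depth=5 redo_depth=0

Answer: ac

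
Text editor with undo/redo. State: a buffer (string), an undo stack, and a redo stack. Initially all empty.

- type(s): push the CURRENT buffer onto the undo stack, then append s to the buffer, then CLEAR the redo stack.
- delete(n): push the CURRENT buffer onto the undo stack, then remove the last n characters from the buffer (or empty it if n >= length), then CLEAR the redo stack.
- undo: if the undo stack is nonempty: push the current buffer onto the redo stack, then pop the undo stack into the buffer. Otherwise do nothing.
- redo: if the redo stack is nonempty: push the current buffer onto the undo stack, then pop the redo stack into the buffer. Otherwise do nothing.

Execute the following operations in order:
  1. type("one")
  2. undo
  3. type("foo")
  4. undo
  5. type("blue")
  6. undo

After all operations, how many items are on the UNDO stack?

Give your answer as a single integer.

After op 1 (type): buf='one' undo_depth=1 redo_depth=0
After op 2 (undo): buf='(empty)' undo_depth=0 redo_depth=1
After op 3 (type): buf='foo' undo_depth=1 redo_depth=0
After op 4 (undo): buf='(empty)' undo_depth=0 redo_depth=1
After op 5 (type): buf='blue' undo_depth=1 redo_depth=0
After op 6 (undo): buf='(empty)' undo_depth=0 redo_depth=1

Answer: 0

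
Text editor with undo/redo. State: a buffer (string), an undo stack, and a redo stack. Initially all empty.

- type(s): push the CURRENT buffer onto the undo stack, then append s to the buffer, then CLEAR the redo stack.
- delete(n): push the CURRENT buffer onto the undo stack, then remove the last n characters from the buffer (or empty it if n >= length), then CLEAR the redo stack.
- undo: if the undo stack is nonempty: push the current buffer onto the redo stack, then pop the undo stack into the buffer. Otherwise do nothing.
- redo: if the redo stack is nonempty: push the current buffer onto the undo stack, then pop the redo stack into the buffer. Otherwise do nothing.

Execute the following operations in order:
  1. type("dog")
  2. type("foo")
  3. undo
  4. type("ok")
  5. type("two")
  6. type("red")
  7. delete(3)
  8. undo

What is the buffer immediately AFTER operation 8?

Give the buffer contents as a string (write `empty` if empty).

After op 1 (type): buf='dog' undo_depth=1 redo_depth=0
After op 2 (type): buf='dogfoo' undo_depth=2 redo_depth=0
After op 3 (undo): buf='dog' undo_depth=1 redo_depth=1
After op 4 (type): buf='dogok' undo_depth=2 redo_depth=0
After op 5 (type): buf='dogoktwo' undo_depth=3 redo_depth=0
After op 6 (type): buf='dogoktwored' undo_depth=4 redo_depth=0
After op 7 (delete): buf='dogoktwo' undo_depth=5 redo_depth=0
After op 8 (undo): buf='dogoktwored' undo_depth=4 redo_depth=1

Answer: dogoktwored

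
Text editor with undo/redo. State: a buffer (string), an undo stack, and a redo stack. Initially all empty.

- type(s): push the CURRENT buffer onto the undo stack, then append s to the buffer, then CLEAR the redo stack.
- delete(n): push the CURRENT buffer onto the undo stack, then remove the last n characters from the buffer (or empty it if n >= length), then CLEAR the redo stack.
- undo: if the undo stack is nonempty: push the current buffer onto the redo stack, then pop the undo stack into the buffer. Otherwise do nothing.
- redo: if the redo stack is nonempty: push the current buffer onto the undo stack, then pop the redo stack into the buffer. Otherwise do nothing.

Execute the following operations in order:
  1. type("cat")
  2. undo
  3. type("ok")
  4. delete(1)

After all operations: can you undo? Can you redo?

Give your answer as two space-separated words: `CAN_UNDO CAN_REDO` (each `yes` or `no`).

After op 1 (type): buf='cat' undo_depth=1 redo_depth=0
After op 2 (undo): buf='(empty)' undo_depth=0 redo_depth=1
After op 3 (type): buf='ok' undo_depth=1 redo_depth=0
After op 4 (delete): buf='o' undo_depth=2 redo_depth=0

Answer: yes no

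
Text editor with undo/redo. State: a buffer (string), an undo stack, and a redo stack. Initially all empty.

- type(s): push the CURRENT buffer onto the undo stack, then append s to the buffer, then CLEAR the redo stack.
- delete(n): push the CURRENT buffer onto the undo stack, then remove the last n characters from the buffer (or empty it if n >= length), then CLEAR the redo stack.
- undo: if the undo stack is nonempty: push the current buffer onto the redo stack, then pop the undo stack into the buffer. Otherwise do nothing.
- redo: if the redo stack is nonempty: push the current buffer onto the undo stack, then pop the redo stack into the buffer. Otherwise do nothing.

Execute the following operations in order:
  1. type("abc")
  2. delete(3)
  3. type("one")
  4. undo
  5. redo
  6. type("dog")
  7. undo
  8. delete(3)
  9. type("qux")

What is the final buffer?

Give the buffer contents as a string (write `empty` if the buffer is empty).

Answer: qux

Derivation:
After op 1 (type): buf='abc' undo_depth=1 redo_depth=0
After op 2 (delete): buf='(empty)' undo_depth=2 redo_depth=0
After op 3 (type): buf='one' undo_depth=3 redo_depth=0
After op 4 (undo): buf='(empty)' undo_depth=2 redo_depth=1
After op 5 (redo): buf='one' undo_depth=3 redo_depth=0
After op 6 (type): buf='onedog' undo_depth=4 redo_depth=0
After op 7 (undo): buf='one' undo_depth=3 redo_depth=1
After op 8 (delete): buf='(empty)' undo_depth=4 redo_depth=0
After op 9 (type): buf='qux' undo_depth=5 redo_depth=0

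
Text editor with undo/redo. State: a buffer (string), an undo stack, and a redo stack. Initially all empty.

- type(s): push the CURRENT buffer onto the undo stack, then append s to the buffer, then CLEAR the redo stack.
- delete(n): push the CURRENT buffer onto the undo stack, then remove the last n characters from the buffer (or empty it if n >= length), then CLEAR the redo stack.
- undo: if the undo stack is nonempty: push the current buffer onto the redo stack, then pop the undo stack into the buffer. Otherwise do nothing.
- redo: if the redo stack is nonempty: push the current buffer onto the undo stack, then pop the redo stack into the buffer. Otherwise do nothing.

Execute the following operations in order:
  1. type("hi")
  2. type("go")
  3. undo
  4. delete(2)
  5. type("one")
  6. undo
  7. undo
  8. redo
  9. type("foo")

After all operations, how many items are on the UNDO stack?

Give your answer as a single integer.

After op 1 (type): buf='hi' undo_depth=1 redo_depth=0
After op 2 (type): buf='higo' undo_depth=2 redo_depth=0
After op 3 (undo): buf='hi' undo_depth=1 redo_depth=1
After op 4 (delete): buf='(empty)' undo_depth=2 redo_depth=0
After op 5 (type): buf='one' undo_depth=3 redo_depth=0
After op 6 (undo): buf='(empty)' undo_depth=2 redo_depth=1
After op 7 (undo): buf='hi' undo_depth=1 redo_depth=2
After op 8 (redo): buf='(empty)' undo_depth=2 redo_depth=1
After op 9 (type): buf='foo' undo_depth=3 redo_depth=0

Answer: 3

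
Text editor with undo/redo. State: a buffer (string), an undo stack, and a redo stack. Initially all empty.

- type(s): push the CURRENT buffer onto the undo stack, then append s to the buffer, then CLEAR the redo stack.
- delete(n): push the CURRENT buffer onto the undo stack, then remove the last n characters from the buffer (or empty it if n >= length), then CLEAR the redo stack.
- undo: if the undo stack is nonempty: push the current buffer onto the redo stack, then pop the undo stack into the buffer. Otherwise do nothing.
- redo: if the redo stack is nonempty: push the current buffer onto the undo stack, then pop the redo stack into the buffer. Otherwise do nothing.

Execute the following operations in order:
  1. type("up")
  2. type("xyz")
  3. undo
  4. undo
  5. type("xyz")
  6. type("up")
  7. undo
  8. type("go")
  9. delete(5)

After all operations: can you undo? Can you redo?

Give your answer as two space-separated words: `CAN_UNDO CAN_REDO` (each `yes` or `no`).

After op 1 (type): buf='up' undo_depth=1 redo_depth=0
After op 2 (type): buf='upxyz' undo_depth=2 redo_depth=0
After op 3 (undo): buf='up' undo_depth=1 redo_depth=1
After op 4 (undo): buf='(empty)' undo_depth=0 redo_depth=2
After op 5 (type): buf='xyz' undo_depth=1 redo_depth=0
After op 6 (type): buf='xyzup' undo_depth=2 redo_depth=0
After op 7 (undo): buf='xyz' undo_depth=1 redo_depth=1
After op 8 (type): buf='xyzgo' undo_depth=2 redo_depth=0
After op 9 (delete): buf='(empty)' undo_depth=3 redo_depth=0

Answer: yes no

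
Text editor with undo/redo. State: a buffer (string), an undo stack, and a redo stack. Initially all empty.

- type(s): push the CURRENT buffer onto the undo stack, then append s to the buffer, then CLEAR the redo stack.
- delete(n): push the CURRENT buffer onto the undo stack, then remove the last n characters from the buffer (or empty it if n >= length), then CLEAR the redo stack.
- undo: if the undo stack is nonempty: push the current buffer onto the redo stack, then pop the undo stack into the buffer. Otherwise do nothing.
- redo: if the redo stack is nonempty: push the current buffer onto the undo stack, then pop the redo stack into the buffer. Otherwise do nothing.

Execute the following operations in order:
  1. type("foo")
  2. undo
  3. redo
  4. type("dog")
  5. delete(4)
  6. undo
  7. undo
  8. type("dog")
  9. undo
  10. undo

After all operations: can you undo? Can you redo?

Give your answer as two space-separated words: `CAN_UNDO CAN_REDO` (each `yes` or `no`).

Answer: no yes

Derivation:
After op 1 (type): buf='foo' undo_depth=1 redo_depth=0
After op 2 (undo): buf='(empty)' undo_depth=0 redo_depth=1
After op 3 (redo): buf='foo' undo_depth=1 redo_depth=0
After op 4 (type): buf='foodog' undo_depth=2 redo_depth=0
After op 5 (delete): buf='fo' undo_depth=3 redo_depth=0
After op 6 (undo): buf='foodog' undo_depth=2 redo_depth=1
After op 7 (undo): buf='foo' undo_depth=1 redo_depth=2
After op 8 (type): buf='foodog' undo_depth=2 redo_depth=0
After op 9 (undo): buf='foo' undo_depth=1 redo_depth=1
After op 10 (undo): buf='(empty)' undo_depth=0 redo_depth=2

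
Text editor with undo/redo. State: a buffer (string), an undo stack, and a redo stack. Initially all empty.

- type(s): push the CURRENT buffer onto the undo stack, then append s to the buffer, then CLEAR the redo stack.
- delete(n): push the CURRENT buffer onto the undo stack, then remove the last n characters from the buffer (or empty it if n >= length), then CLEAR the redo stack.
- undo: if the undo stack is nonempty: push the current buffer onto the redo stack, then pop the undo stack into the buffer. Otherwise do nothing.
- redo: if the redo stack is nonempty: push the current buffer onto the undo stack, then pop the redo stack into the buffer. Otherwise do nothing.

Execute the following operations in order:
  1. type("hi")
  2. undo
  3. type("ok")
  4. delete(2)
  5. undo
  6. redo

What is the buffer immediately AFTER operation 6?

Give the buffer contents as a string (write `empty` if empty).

Answer: empty

Derivation:
After op 1 (type): buf='hi' undo_depth=1 redo_depth=0
After op 2 (undo): buf='(empty)' undo_depth=0 redo_depth=1
After op 3 (type): buf='ok' undo_depth=1 redo_depth=0
After op 4 (delete): buf='(empty)' undo_depth=2 redo_depth=0
After op 5 (undo): buf='ok' undo_depth=1 redo_depth=1
After op 6 (redo): buf='(empty)' undo_depth=2 redo_depth=0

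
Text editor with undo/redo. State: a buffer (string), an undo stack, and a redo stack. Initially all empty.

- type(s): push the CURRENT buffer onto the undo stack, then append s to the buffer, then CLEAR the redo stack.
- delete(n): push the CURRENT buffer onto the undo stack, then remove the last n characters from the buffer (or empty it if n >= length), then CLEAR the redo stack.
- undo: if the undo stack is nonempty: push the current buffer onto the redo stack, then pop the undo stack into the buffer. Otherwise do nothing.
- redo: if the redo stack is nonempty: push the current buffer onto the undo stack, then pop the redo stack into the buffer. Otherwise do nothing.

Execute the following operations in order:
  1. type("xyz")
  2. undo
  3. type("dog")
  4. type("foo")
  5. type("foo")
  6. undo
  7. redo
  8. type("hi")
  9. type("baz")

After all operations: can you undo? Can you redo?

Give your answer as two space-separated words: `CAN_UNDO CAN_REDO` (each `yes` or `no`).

Answer: yes no

Derivation:
After op 1 (type): buf='xyz' undo_depth=1 redo_depth=0
After op 2 (undo): buf='(empty)' undo_depth=0 redo_depth=1
After op 3 (type): buf='dog' undo_depth=1 redo_depth=0
After op 4 (type): buf='dogfoo' undo_depth=2 redo_depth=0
After op 5 (type): buf='dogfoofoo' undo_depth=3 redo_depth=0
After op 6 (undo): buf='dogfoo' undo_depth=2 redo_depth=1
After op 7 (redo): buf='dogfoofoo' undo_depth=3 redo_depth=0
After op 8 (type): buf='dogfoofoohi' undo_depth=4 redo_depth=0
After op 9 (type): buf='dogfoofoohibaz' undo_depth=5 redo_depth=0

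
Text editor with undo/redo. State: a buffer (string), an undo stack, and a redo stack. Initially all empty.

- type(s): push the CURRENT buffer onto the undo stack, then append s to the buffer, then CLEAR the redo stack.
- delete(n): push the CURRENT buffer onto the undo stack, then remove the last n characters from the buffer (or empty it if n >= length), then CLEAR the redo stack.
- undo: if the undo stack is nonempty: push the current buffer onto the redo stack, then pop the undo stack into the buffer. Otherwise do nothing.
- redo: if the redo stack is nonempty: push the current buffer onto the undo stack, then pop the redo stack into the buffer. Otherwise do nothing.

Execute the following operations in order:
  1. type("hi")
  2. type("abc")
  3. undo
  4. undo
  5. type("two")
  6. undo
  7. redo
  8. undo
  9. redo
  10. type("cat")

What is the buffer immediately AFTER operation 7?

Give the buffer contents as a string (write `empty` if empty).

Answer: two

Derivation:
After op 1 (type): buf='hi' undo_depth=1 redo_depth=0
After op 2 (type): buf='hiabc' undo_depth=2 redo_depth=0
After op 3 (undo): buf='hi' undo_depth=1 redo_depth=1
After op 4 (undo): buf='(empty)' undo_depth=0 redo_depth=2
After op 5 (type): buf='two' undo_depth=1 redo_depth=0
After op 6 (undo): buf='(empty)' undo_depth=0 redo_depth=1
After op 7 (redo): buf='two' undo_depth=1 redo_depth=0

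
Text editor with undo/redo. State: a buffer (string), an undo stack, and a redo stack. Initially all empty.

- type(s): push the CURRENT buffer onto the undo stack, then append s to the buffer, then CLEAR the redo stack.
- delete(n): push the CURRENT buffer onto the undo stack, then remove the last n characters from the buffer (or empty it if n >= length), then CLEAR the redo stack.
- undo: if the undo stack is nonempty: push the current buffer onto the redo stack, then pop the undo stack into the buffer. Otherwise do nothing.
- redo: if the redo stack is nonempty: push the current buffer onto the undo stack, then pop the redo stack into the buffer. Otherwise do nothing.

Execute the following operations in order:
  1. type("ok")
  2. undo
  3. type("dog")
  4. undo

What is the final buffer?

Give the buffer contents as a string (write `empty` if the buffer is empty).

After op 1 (type): buf='ok' undo_depth=1 redo_depth=0
After op 2 (undo): buf='(empty)' undo_depth=0 redo_depth=1
After op 3 (type): buf='dog' undo_depth=1 redo_depth=0
After op 4 (undo): buf='(empty)' undo_depth=0 redo_depth=1

Answer: empty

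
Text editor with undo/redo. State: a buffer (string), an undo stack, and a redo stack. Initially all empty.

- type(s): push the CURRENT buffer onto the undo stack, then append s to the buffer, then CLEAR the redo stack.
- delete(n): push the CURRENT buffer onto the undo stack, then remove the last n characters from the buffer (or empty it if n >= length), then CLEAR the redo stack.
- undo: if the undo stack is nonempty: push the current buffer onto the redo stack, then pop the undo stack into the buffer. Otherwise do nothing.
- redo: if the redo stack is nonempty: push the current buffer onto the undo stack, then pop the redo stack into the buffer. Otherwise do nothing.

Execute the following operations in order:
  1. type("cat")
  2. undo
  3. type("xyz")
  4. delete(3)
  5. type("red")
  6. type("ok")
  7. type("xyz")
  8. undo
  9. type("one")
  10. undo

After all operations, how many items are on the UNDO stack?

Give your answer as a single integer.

After op 1 (type): buf='cat' undo_depth=1 redo_depth=0
After op 2 (undo): buf='(empty)' undo_depth=0 redo_depth=1
After op 3 (type): buf='xyz' undo_depth=1 redo_depth=0
After op 4 (delete): buf='(empty)' undo_depth=2 redo_depth=0
After op 5 (type): buf='red' undo_depth=3 redo_depth=0
After op 6 (type): buf='redok' undo_depth=4 redo_depth=0
After op 7 (type): buf='redokxyz' undo_depth=5 redo_depth=0
After op 8 (undo): buf='redok' undo_depth=4 redo_depth=1
After op 9 (type): buf='redokone' undo_depth=5 redo_depth=0
After op 10 (undo): buf='redok' undo_depth=4 redo_depth=1

Answer: 4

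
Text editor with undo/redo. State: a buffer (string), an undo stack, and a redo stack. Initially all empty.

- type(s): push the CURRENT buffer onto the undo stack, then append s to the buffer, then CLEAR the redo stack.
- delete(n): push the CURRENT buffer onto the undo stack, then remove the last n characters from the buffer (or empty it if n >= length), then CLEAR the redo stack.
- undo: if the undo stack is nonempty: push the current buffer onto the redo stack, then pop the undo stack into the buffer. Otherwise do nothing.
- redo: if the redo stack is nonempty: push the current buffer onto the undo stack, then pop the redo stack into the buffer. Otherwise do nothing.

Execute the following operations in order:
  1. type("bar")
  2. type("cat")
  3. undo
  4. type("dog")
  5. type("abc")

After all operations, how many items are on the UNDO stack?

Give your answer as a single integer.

Answer: 3

Derivation:
After op 1 (type): buf='bar' undo_depth=1 redo_depth=0
After op 2 (type): buf='barcat' undo_depth=2 redo_depth=0
After op 3 (undo): buf='bar' undo_depth=1 redo_depth=1
After op 4 (type): buf='bardog' undo_depth=2 redo_depth=0
After op 5 (type): buf='bardogabc' undo_depth=3 redo_depth=0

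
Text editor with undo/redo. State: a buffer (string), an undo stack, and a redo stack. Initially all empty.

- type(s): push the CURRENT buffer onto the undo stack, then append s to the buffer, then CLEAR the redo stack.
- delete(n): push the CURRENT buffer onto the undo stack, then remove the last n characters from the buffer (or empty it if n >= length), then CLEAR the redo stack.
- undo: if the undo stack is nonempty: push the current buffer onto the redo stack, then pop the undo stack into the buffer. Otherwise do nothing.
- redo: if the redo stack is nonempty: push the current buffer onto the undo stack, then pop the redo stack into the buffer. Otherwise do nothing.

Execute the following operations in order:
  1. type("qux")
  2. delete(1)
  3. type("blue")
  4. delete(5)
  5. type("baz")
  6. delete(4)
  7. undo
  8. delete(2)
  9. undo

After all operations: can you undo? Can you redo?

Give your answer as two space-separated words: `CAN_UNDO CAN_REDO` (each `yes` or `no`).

Answer: yes yes

Derivation:
After op 1 (type): buf='qux' undo_depth=1 redo_depth=0
After op 2 (delete): buf='qu' undo_depth=2 redo_depth=0
After op 3 (type): buf='qublue' undo_depth=3 redo_depth=0
After op 4 (delete): buf='q' undo_depth=4 redo_depth=0
After op 5 (type): buf='qbaz' undo_depth=5 redo_depth=0
After op 6 (delete): buf='(empty)' undo_depth=6 redo_depth=0
After op 7 (undo): buf='qbaz' undo_depth=5 redo_depth=1
After op 8 (delete): buf='qb' undo_depth=6 redo_depth=0
After op 9 (undo): buf='qbaz' undo_depth=5 redo_depth=1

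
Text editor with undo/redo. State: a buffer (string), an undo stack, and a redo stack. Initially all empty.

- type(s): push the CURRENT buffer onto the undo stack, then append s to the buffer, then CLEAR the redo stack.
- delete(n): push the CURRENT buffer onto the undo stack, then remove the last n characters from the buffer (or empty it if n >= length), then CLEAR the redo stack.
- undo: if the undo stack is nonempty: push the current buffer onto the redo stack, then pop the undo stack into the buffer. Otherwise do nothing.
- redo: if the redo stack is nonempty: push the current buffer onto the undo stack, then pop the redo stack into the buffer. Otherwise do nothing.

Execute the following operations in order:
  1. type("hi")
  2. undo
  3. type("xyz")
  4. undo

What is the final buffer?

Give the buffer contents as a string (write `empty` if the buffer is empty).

After op 1 (type): buf='hi' undo_depth=1 redo_depth=0
After op 2 (undo): buf='(empty)' undo_depth=0 redo_depth=1
After op 3 (type): buf='xyz' undo_depth=1 redo_depth=0
After op 4 (undo): buf='(empty)' undo_depth=0 redo_depth=1

Answer: empty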